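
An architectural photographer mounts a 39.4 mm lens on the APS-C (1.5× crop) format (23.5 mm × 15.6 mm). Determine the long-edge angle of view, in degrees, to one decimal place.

33.2°

Angle of view α = 2·arctan(w/2f) with w = 23.5 mm and f = 39.4 mm.
w/2f = 0.29822; arctan(0.29822) ≈ 16.6058°, so α ≈ 33.2116°.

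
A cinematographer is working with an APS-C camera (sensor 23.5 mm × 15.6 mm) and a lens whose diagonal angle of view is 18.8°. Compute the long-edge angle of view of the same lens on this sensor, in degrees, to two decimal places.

15.71°

Sensor diagonal = √(23.5² + 15.6²) = √795.6100 ≈ 28.2066 mm.
From the diagonal AOV: f = 28.2066 / (2·tan(9.4°)) = 28.2066 / 0.33110 ≈ 85.1910 mm.
Long-edge AOV = 2·arctan(23.5 / (2 × 85.1910)) = 2·arctan(0.13793) ≈ 15.7060°.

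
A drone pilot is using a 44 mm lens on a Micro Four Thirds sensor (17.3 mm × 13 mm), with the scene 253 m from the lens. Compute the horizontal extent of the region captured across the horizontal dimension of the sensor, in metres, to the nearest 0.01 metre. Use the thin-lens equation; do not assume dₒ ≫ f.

dₒ: 253 m = 253000 mm.
Similar triangles through the lens centre give W/dₒ = w/dᵢ; with 1/f = 1/dₒ + 1/dᵢ this gives W = w·(dₒ − f)/f.
W = 17.3 mm × (253000 − 44) / 44 = 17.3 × 5749.0000 ≈ 99457.700 mm = 99.4577 m.

99.46 m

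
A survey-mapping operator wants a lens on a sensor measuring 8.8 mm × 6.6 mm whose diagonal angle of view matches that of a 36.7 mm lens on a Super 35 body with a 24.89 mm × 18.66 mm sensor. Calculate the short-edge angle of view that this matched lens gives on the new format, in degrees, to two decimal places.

Sensor diagonal = √(24.89² + 18.66²) = √967.7077 ≈ 31.1080 mm.
Sensor diagonal = √(8.8² + 6.6²) = √121.0000 ≈ 11.0000 mm.
Equal diagonal AOV ⇒ f₂ = f₁ · 11.0000/31.1080 = 36.7 × 0.35361 ≈ 12.9774 mm.
Short-edge AOV on the new format = 2·arctan(6.6 / (2 × 12.9774)) = 2·arctan(0.25429) ≈ 28.5346°.

28.53°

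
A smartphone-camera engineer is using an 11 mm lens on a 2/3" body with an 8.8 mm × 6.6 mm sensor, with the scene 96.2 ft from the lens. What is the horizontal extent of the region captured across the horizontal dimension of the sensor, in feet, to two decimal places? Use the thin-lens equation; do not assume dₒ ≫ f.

76.93 ft

dₒ: 96.2 ft × 304.8 mm/ft = 29321.76 mm.
Similar triangles through the lens centre give W/dₒ = w/dᵢ; with 1/f = 1/dₒ + 1/dᵢ this gives W = w·(dₒ − f)/f.
W = 8.8 mm × (29321.8 − 11) / 11 = 8.8 × 2664.6145 ≈ 23448.607 mm = 23448.607/304.8 ft = 76.9311 ft.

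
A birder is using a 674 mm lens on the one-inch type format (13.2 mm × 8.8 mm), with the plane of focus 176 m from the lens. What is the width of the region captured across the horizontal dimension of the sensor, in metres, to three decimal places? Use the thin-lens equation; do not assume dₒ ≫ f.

3.434 m

dₒ: 176 m = 176000 mm.
Similar triangles through the lens centre give W/dₒ = w/dᵢ; with 1/f = 1/dₒ + 1/dᵢ this gives W = w·(dₒ − f)/f.
W = 13.2 mm × (176000 − 674) / 674 = 13.2 × 260.1276 ≈ 3433.684 mm = 3.43368 m.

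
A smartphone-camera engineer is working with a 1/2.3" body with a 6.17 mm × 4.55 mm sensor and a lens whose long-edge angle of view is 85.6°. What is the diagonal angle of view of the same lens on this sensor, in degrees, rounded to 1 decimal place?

From the long-edge AOV: f = 6.17 / (2·tan(42.8°)) = 6.17 / 1.85202 ≈ 3.3315 mm.
Sensor diagonal = √(6.17² + 4.55²) = √58.7714 ≈ 7.6663 mm.
Diagonal AOV = 2·arctan(7.6663 / (2 × 3.3315)) = 2·arctan(1.15057) ≈ 98.0100°.

98.0°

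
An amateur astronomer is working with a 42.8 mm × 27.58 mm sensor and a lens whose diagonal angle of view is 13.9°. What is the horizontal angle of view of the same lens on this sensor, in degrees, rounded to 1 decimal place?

11.7°

Sensor diagonal = √(42.8² + 27.58²) = √2592.4964 ≈ 50.9166 mm.
From the diagonal AOV: f = 50.9166 / (2·tan(6.95°)) = 50.9166 / 0.24380 ≈ 208.8476 mm.
Horizontal AOV = 2·arctan(42.8 / (2 × 208.8476)) = 2·arctan(0.10247) ≈ 11.7010°.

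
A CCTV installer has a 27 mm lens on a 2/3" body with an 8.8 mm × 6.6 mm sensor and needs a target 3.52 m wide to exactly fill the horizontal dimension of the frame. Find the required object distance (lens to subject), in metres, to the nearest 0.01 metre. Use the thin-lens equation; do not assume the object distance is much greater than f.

10.83 m

W: 3.52 m = 3520 mm.
Magnification m = w/W = dᵢ/dₒ; combined with 1/f = 1/dₒ + 1/dᵢ this gives dₒ = f·(1 + W/w).
dₒ = 27 mm × (1 + 3520/8.8) = 27 × 401.0000 ≈ 10827.000 mm = 10.827 m.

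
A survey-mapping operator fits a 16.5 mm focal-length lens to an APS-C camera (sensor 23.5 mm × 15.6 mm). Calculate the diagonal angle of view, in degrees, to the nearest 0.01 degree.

81.04°

Sensor diagonal = √(23.5² + 15.6²) = √795.6100 ≈ 28.2066 mm.
Angle of view α = 2·arctan(d/2f) with d = 28.2066 mm and f = 16.5 mm.
d/2f = 0.85474; arctan(0.85474) ≈ 40.5220°, so α ≈ 81.0440°.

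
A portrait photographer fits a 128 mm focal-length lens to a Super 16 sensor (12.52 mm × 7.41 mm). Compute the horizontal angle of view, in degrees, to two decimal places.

Angle of view α = 2·arctan(w/2f) with w = 12.52 mm and f = 128 mm.
w/2f = 0.04891; arctan(0.04891) ≈ 2.7999°, so α ≈ 5.5998°.

5.60°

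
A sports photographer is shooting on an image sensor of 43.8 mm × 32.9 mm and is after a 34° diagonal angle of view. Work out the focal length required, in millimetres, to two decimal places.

89.59 mm

Sensor diagonal = √(43.8² + 32.9²) = √3000.8500 ≈ 54.7800 mm.
From α = 2·arctan(d/2f) we get f = d / (2·tan(α/2)).
With d = 54.7800 mm and α/2 = 17°, tan(α/2) ≈ 0.30573, so f ≈ 54.7800 / 0.61146 ≈ 89.5887 mm.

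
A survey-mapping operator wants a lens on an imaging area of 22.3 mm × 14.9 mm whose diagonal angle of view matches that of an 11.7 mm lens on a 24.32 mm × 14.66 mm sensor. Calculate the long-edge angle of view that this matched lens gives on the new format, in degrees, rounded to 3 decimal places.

Sensor diagonal = √(24.32² + 14.66²) = √806.3780 ≈ 28.3968 mm.
Sensor diagonal = √(22.3² + 14.9²) = √719.3000 ≈ 26.8198 mm.
Equal diagonal AOV ⇒ f₂ = f₁ · 26.8198/28.3968 = 11.7 × 0.94446 ≈ 11.0502 mm.
Long-edge AOV on the new format = 2·arctan(22.3 / (2 × 11.0502)) = 2·arctan(1.00903) ≈ 90.5150°.

90.515°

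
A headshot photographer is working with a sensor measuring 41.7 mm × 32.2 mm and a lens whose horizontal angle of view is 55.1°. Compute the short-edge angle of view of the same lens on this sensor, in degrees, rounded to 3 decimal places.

From the horizontal AOV: f = 41.7 / (2·tan(27.55°)) = 41.7 / 1.04335 ≈ 39.9673 mm.
Short-edge AOV = 2·arctan(32.2 / (2 × 39.9673)) = 2·arctan(0.40283) ≈ 43.8821°.

43.882°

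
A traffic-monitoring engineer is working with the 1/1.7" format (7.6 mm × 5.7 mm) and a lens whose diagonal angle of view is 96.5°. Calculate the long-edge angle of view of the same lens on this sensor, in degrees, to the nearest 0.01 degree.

83.74°

Sensor diagonal = √(7.6² + 5.7²) = √90.2500 ≈ 9.5000 mm.
From the diagonal AOV: f = 9.5000 / (2·tan(48.25°)) = 9.5000 / 2.24081 ≈ 4.2395 mm.
Long-edge AOV = 2·arctan(7.6 / (2 × 4.2395)) = 2·arctan(0.89632) ≈ 83.7413°.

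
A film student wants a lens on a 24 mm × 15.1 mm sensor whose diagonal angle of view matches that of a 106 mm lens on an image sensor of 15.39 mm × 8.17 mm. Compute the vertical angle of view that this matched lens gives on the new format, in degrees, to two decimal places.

Sensor diagonal = √(15.39² + 8.17²) = √303.6010 ≈ 17.4241 mm.
Sensor diagonal = √(24² + 15.1²) = √804.0100 ≈ 28.3551 mm.
Equal diagonal AOV ⇒ f₂ = f₁ · 28.3551/17.4241 = 106 × 1.62734 ≈ 172.4984 mm.
Vertical AOV on the new format = 2·arctan(15.1 / (2 × 172.4984)) = 2·arctan(0.04377) ≈ 5.0123°.

5.01°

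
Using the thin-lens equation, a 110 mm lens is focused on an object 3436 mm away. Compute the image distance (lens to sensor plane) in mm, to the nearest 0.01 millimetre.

1/dᵢ = 1/f − 1/dₒ = 1/110 − 1/3436 = 0.0087999 mm⁻¹.
dᵢ = 1/0.0087999 ≈ 113.6380 mm.

113.64 mm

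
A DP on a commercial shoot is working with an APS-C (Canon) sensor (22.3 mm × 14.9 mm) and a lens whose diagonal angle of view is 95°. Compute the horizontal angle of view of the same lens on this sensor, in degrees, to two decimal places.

Sensor diagonal = √(22.3² + 14.9²) = √719.3000 ≈ 26.8198 mm.
From the diagonal AOV: f = 26.8198 / (2·tan(47.5°)) = 26.8198 / 2.18262 ≈ 12.2879 mm.
Horizontal AOV = 2·arctan(22.3 / (2 × 12.2879)) = 2·arctan(0.90740) ≈ 84.4410°.

84.44°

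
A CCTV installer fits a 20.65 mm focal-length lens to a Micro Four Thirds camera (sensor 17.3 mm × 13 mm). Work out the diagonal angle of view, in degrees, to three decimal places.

55.306°

Sensor diagonal = √(17.3² + 13²) = √468.2900 ≈ 21.6400 mm.
Angle of view α = 2·arctan(d/2f) with d = 21.6400 mm and f = 20.65 mm.
d/2f = 0.52397; arctan(0.52397) ≈ 27.6532°, so α ≈ 55.3065°.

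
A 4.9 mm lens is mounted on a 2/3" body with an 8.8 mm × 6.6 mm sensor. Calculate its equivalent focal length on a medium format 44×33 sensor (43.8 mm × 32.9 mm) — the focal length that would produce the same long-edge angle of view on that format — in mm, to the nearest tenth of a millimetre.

Equal angle of view means equal width/f ratio, so f₂ = f₁ · (width₂/width₁) = 4.9 × 43.8/8.8.
f₂ = 4.9 × 4.97727 ≈ 24.389 mm.

24.4 mm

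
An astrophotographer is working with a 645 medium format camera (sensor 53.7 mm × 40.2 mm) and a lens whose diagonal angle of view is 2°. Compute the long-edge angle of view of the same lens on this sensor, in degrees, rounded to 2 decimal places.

1.60°

Sensor diagonal = √(53.7² + 40.2²) = √4499.7300 ≈ 67.0800 mm.
From the diagonal AOV: f = 67.0800 / (2·tan(1°)) = 67.0800 / 0.03491 ≈ 1921.5061 mm.
Long-edge AOV = 2·arctan(53.7 / (2 × 1921.5061)) = 2·arctan(0.01397) ≈ 1.6011°.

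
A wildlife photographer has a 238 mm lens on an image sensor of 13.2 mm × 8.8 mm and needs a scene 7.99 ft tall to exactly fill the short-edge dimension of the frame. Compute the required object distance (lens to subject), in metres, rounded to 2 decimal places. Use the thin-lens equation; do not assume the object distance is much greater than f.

66.10 m

W: 7.99 ft × 304.8 mm/ft = 2435.35 mm.
Magnification m = h/W = dᵢ/dₒ; combined with 1/f = 1/dₒ + 1/dᵢ this gives dₒ = f·(1 + W/h).
dₒ = 238 mm × (1 + 2435.35/8.8) = 238 × 277.7445 ≈ 66103.200 mm = 66.1032 m.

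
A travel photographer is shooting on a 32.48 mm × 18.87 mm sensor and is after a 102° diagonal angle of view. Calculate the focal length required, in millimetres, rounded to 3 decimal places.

Sensor diagonal = √(32.48² + 18.87²) = √1411.0273 ≈ 37.5636 mm.
From α = 2·arctan(d/2f) we get f = d / (2·tan(α/2)).
With d = 37.5636 mm and α/2 = 51°, tan(α/2) ≈ 1.23490, so f ≈ 37.5636 / 2.46979 ≈ 15.2092 mm.

15.209 mm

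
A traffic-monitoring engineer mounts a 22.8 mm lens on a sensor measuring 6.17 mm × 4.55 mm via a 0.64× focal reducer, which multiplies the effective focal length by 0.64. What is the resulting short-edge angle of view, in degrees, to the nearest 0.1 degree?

Effective focal length f = 22.8 × 0.64 = 14.592 mm.
α = 2·arctan(4.55 / (2 × 14.592)) = 2·arctan(0.15591) ≈ 17.7230°.

17.7°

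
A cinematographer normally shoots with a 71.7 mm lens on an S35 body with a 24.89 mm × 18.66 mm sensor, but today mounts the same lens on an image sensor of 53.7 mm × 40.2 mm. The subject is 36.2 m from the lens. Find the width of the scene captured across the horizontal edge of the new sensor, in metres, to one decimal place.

27.1 m

The focal length stays 71.7 mm; the relevant sensor dimension is now w = 53.7 mm. Object distance dₒ = 36.2 m = 36200 mm.
Thin-lens field width W = w·(dₒ − f)/f = 53.7 × (36200 − 71.7)/71.7 ≈ 27058.434 mm = 27.0584 m.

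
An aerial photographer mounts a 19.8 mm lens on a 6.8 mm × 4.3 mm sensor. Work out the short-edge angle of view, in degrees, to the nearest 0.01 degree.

12.39°

Angle of view α = 2·arctan(h/2f) with h = 4.3 mm and f = 19.8 mm.
h/2f = 0.10859; arctan(0.10859) ≈ 6.1972°, so α ≈ 12.3945°.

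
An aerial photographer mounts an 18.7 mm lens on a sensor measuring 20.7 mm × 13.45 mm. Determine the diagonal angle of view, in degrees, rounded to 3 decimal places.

66.854°

Sensor diagonal = √(20.7² + 13.45²) = √609.3925 ≈ 24.6859 mm.
Angle of view α = 2·arctan(d/2f) with d = 24.6859 mm and f = 18.7 mm.
d/2f = 0.66005; arctan(0.66005) ≈ 33.4268°, so α ≈ 66.8536°.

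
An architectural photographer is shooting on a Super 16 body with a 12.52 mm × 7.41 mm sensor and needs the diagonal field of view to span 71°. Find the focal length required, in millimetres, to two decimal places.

10.20 mm

Sensor diagonal = √(12.52² + 7.41²) = √211.6585 ≈ 14.5485 mm.
From α = 2·arctan(d/2f) we get f = d / (2·tan(α/2)).
With d = 14.5485 mm and α/2 = 35.5°, tan(α/2) ≈ 0.71329, so f ≈ 14.5485 / 1.42659 ≈ 10.1981 mm.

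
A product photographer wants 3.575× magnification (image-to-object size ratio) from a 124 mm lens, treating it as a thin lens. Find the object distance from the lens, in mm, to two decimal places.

With m = dᵢ/dₒ and 1/f = 1/dₒ + 1/dᵢ, substituting dᵢ = m·dₒ gives 1/f = (1 + 1/m)/dₒ, hence dₒ = f·(1 + 1/m).
dₒ = 124 × (1 + 1/3.575) = 124 × 1.27972 ≈ 158.685 mm.

158.69 mm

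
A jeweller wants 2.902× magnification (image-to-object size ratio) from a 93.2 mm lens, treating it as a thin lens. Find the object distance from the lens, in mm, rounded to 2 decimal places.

125.32 mm

With m = dᵢ/dₒ and 1/f = 1/dₒ + 1/dᵢ, substituting dᵢ = m·dₒ gives 1/f = (1 + 1/m)/dₒ, hence dₒ = f·(1 + 1/m).
dₒ = 93.2 × (1 + 1/2.902) = 93.2 × 1.34459 ≈ 125.316 mm.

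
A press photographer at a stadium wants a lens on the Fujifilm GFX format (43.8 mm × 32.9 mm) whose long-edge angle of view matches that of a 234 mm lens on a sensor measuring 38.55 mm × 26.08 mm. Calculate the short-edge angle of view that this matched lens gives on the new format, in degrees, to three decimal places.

Equal long-edge AOV ⇒ f₂ = f₁ · 43.8/38.55 = 234 × 1.13619 ≈ 265.8677 mm.
Short-edge AOV on the new format = 2·arctan(32.9 / (2 × 265.8677)) = 2·arctan(0.06187) ≈ 7.0811°.

7.081°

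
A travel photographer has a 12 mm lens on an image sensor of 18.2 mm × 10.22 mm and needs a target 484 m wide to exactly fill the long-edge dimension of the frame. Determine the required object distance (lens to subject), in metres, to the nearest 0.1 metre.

W: 484 m = 484000 mm.
Magnification m = w/W = dᵢ/dₒ; combined with 1/f = 1/dₒ + 1/dᵢ this gives dₒ = f·(1 + W/w).
dₒ = 12 mm × (1 + 484000/18.2) = 12 × 26594.4066 ≈ 319132.879 mm = 319.133 m.

319.1 m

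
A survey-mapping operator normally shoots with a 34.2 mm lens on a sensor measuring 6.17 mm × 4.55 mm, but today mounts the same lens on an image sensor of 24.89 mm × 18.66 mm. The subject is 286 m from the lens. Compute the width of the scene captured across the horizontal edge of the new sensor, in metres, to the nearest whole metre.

208 m

The focal length stays 34.2 mm; the relevant sensor dimension is now w = 24.89 mm. Object distance dₒ = 286 m = 286000 mm.
Thin-lens field width W = w·(dₒ − f)/f = 24.89 × (286000 − 34.2)/34.2 ≈ 208119.554 mm = 208.12 m.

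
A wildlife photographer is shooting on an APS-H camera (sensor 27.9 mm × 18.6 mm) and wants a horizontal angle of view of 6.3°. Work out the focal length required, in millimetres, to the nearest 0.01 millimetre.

253.48 mm

From α = 2·arctan(w/2f) we get f = w / (2·tan(α/2)).
With w = 27.9 mm and α/2 = 3.15°, tan(α/2) ≈ 0.05503, so f ≈ 27.9 / 0.11007 ≈ 253.4828 mm.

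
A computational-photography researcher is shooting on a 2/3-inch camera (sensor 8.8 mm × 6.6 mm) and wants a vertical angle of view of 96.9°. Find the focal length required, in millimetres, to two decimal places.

From α = 2·arctan(h/2f) we get f = h / (2·tan(α/2)).
With h = 6.6 mm and α/2 = 48.45°, tan(α/2) ≈ 1.12831, so f ≈ 6.6 / 2.25662 ≈ 2.9247 mm.

2.92 mm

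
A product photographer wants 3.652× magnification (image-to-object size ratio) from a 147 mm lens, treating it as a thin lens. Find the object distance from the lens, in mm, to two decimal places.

With m = dᵢ/dₒ and 1/f = 1/dₒ + 1/dᵢ, substituting dᵢ = m·dₒ gives 1/f = (1 + 1/m)/dₒ, hence dₒ = f·(1 + 1/m).
dₒ = 147 × (1 + 1/3.652) = 147 × 1.27382 ≈ 187.252 mm.

187.25 mm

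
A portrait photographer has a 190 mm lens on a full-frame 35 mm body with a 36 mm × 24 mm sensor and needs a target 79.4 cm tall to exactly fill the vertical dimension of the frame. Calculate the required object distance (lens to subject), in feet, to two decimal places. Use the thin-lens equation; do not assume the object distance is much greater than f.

W: 79.4 cm = 794 mm.
Magnification m = h/W = dᵢ/dₒ; combined with 1/f = 1/dₒ + 1/dᵢ this gives dₒ = f·(1 + W/h).
dₒ = 190 mm × (1 + 794/24) = 190 × 34.0833 ≈ 6475.833 mm = 6475.833/304.8 ft = 21.2462 ft.

21.25 ft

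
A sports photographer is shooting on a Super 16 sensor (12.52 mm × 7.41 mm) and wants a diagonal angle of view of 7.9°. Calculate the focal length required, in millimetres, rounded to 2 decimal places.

105.35 mm

Sensor diagonal = √(12.52² + 7.41²) = √211.6585 ≈ 14.5485 mm.
From α = 2·arctan(d/2f) we get f = d / (2·tan(α/2)).
With d = 14.5485 mm and α/2 = 3.95°, tan(α/2) ≈ 0.06905, so f ≈ 14.5485 / 0.13810 ≈ 105.3476 mm.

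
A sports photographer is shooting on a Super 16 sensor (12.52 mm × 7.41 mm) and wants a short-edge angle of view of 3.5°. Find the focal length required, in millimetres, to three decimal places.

From α = 2·arctan(h/2f) we get f = h / (2·tan(α/2)).
With h = 7.41 mm and α/2 = 1.75°, tan(α/2) ≈ 0.03055, so f ≈ 7.41 / 0.06111 ≈ 121.2656 mm.

121.266 mm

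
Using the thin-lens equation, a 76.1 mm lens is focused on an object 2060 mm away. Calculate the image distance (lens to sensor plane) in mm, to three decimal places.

79.019 mm

1/dᵢ = 1/f − 1/dₒ = 1/76.1 − 1/2060 = 0.0126552 mm⁻¹.
dᵢ = 1/0.0126552 ≈ 79.0191 mm.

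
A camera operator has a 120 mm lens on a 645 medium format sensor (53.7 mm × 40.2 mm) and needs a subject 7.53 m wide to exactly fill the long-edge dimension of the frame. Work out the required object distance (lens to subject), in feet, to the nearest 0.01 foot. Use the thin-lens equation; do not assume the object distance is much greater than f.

55.60 ft

W: 7.53 m = 7530 mm.
Magnification m = w/W = dᵢ/dₒ; combined with 1/f = 1/dₒ + 1/dᵢ this gives dₒ = f·(1 + W/w).
dₒ = 120 mm × (1 + 7530/53.7) = 120 × 141.2235 ≈ 16946.816 mm = 16946.816/304.8 ft = 55.5998 ft.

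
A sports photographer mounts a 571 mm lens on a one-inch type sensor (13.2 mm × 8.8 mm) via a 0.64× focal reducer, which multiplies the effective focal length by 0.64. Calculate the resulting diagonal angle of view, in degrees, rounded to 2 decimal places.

Effective focal length f = 571 × 0.64 = 365.44 mm.
Sensor diagonal = √(13.2² + 8.8²) = √251.6800 ≈ 15.8644 mm.
α = 2·arctan(15.864 / (2 × 365.44)) = 2·arctan(0.02171) ≈ 2.4869°.

2.49°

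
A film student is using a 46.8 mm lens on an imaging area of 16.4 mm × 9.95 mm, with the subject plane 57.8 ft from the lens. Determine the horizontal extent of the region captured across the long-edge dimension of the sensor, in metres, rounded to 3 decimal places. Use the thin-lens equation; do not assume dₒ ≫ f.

dₒ: 57.8 ft × 304.8 mm/ft = 17617.44 mm.
Similar triangles through the lens centre give W/dₒ = w/dᵢ; with 1/f = 1/dₒ + 1/dᵢ this gives W = w·(dₒ − f)/f.
W = 16.4 mm × (17617.4 − 46.8) / 46.8 = 16.4 × 375.4410 ≈ 6157.233 mm = 6.15723 m.

6.157 m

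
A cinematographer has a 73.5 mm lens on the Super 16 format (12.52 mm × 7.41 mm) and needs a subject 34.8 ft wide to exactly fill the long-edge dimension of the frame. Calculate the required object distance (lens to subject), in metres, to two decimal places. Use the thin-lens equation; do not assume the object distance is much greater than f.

62.34 m

W: 34.8 ft × 304.8 mm/ft = 10607.04 mm.
Magnification m = w/W = dᵢ/dₒ; combined with 1/f = 1/dₒ + 1/dᵢ this gives dₒ = f·(1 + W/w).
dₒ = 73.5 mm × (1 + 10607/12.52) = 73.5 × 848.2076 ≈ 62343.262 mm = 62.3433 m.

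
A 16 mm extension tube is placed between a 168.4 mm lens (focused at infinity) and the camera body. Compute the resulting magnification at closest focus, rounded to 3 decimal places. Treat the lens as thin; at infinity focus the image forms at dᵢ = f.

0.095×

The tube moves the image plane from f to f + e, so dᵢ = 168.4 + 16 = 184.4 mm. Focus is achieved when 1/f = 1/dₒ + 1/dᵢ, giving dₒ = 1/(1/f − 1/(f+e)).
Magnification m = dᵢ/dₒ = (f+e)·(1/f − 1/(f+e)) = e/f = 16/168.4 ≈ 0.0950.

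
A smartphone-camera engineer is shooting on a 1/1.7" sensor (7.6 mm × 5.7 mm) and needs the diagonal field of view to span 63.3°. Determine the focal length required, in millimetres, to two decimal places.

7.71 mm

Sensor diagonal = √(7.6² + 5.7²) = √90.2500 ≈ 9.5000 mm.
From α = 2·arctan(d/2f) we get f = d / (2·tan(α/2)).
With d = 9.5000 mm and α/2 = 31.65°, tan(α/2) ≈ 0.61641, so f ≈ 9.5000 / 1.23282 ≈ 7.7059 mm.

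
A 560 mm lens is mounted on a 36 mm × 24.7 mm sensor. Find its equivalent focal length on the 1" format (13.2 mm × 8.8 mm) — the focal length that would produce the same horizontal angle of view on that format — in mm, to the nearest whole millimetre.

205 mm

Equal angle of view means equal width/f ratio, so f₂ = f₁ · (width₂/width₁) = 560 × 13.2/36.
f₂ = 560 × 0.36667 ≈ 205.333 mm.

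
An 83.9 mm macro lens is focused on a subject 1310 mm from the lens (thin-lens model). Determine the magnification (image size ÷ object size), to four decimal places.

0.0684×

Thin lens: 1/f = 1/dₒ + 1/dᵢ → 1/dᵢ = 1/83.9 − 1/1310 = 0.0111556 mm⁻¹, so dᵢ ≈ 89.6411 mm.
Magnification m = dᵢ/dₒ = 89.6411/1310 ≈ 0.06843.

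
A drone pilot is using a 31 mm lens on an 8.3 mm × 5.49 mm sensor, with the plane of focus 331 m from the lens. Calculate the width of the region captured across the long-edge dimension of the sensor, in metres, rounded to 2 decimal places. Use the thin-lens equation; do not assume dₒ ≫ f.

88.61 m

dₒ: 331 m = 331000 mm.
Similar triangles through the lens centre give W/dₒ = w/dᵢ; with 1/f = 1/dₒ + 1/dᵢ this gives W = w·(dₒ − f)/f.
W = 8.3 mm × (331000 − 31) / 31 = 8.3 × 10676.4194 ≈ 88614.281 mm = 88.6143 m.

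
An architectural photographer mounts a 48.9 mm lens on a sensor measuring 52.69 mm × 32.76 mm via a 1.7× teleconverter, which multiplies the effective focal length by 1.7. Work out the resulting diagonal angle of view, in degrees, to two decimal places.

Effective focal length f = 48.9 × 1.7 = 83.13 mm.
Sensor diagonal = √(52.69² + 32.76²) = √3849.4537 ≈ 62.0440 mm.
α = 2·arctan(62.044 / (2 × 83.13)) = 2·arctan(0.37317) ≈ 40.9286°.

40.93°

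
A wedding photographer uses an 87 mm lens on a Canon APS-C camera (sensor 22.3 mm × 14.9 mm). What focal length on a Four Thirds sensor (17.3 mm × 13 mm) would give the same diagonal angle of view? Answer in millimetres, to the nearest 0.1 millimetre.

Sensor diagonal = √(22.3² + 14.9²) = √719.3000 ≈ 26.8198 mm.
Sensor diagonal = √(17.3² + 13²) = √468.2900 ≈ 21.6400 mm.
Equal angle of view means equal diagonal/f ratio, so f₂ = f₁ · (diagonal₂/diagonal₁) = 87 × 21.6400/26.8198.
f₂ = 87 × 0.80687 ≈ 70.198 mm.

70.2 mm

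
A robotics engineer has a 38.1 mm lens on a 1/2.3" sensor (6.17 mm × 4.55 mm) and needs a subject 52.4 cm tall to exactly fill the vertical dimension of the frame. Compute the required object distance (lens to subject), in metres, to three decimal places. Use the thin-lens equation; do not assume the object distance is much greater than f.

4.426 m

W: 52.4 cm = 524 mm.
Magnification m = h/W = dᵢ/dₒ; combined with 1/f = 1/dₒ + 1/dᵢ this gives dₒ = f·(1 + W/h).
dₒ = 38.1 mm × (1 + 524/4.55) = 38.1 × 116.1648 ≈ 4425.880 mm = 4.42588 m.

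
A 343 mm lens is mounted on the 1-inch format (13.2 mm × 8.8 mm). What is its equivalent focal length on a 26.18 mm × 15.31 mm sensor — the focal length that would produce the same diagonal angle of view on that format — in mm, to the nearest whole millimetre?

Sensor diagonal = √(13.2² + 8.8²) = √251.6800 ≈ 15.8644 mm.
Sensor diagonal = √(26.18² + 15.31²) = √919.7885 ≈ 30.3280 mm.
Equal angle of view means equal diagonal/f ratio, so f₂ = f₁ · (diagonal₂/diagonal₁) = 343 × 30.3280/15.8644.
f₂ = 343 × 1.91170 ≈ 655.713 mm.

656 mm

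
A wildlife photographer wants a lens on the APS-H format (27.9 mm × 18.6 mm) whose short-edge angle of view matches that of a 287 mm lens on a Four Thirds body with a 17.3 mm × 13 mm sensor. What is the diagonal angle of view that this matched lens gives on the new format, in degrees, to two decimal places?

Equal short-edge AOV ⇒ f₂ = f₁ · 18.6/13 = 287 × 1.43077 ≈ 410.6308 mm.
Sensor diagonal = √(27.9² + 18.6²) = √1124.3700 ≈ 33.5316 mm.
Diagonal AOV on the new format = 2·arctan(33.5316 / (2 × 410.6308)) = 2·arctan(0.04083) ≈ 4.6761°.

4.68°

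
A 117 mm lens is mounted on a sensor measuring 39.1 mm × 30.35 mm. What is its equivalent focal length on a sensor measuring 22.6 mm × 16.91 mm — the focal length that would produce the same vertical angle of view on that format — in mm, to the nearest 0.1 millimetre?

Equal angle of view means equal height/f ratio, so f₂ = f₁ · (height₂/height₁) = 117 × 16.91/30.35.
f₂ = 117 × 0.55717 ≈ 65.188 mm.

65.2 mm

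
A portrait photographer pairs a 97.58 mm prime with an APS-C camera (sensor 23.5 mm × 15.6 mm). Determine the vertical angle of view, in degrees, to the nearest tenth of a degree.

9.1°

Angle of view α = 2·arctan(h/2f) with h = 15.6 mm and f = 97.58 mm.
h/2f = 0.07993; arctan(0.07993) ≈ 4.5702°, so α ≈ 9.1404°.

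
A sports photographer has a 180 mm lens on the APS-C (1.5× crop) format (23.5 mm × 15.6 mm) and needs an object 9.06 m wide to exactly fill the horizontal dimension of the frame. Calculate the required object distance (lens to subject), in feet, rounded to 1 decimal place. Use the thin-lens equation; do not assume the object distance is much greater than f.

228.3 ft

W: 9.06 m = 9060 mm.
Magnification m = w/W = dᵢ/dₒ; combined with 1/f = 1/dₒ + 1/dᵢ this gives dₒ = f·(1 + W/w).
dₒ = 180 mm × (1 + 9060/23.5) = 180 × 386.5319 ≈ 69575.745 mm = 69575.745/304.8 ft = 228.267 ft.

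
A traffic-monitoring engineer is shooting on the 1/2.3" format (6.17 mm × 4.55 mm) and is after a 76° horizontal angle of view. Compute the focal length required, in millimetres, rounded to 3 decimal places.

3.949 mm

From α = 2·arctan(w/2f) we get f = w / (2·tan(α/2)).
With w = 6.17 mm and α/2 = 38°, tan(α/2) ≈ 0.78129, so f ≈ 6.17 / 1.56257 ≈ 3.9486 mm.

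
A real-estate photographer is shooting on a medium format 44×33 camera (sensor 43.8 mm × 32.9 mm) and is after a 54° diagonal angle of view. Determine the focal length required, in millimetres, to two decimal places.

Sensor diagonal = √(43.8² + 32.9²) = √3000.8500 ≈ 54.7800 mm.
From α = 2·arctan(d/2f) we get f = d / (2·tan(α/2)).
With d = 54.7800 mm and α/2 = 27°, tan(α/2) ≈ 0.50953, so f ≈ 54.7800 / 1.01905 ≈ 53.7559 mm.

53.76 mm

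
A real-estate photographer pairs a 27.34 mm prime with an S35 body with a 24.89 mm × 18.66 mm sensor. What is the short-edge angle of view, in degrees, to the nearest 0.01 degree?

Angle of view α = 2·arctan(h/2f) with h = 18.66 mm and f = 27.34 mm.
h/2f = 0.34126; arctan(0.34126) ≈ 18.8426°, so α ≈ 37.6853°.

37.69°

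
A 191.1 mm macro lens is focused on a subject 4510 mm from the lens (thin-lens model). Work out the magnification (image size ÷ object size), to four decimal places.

0.0442×

Thin lens: 1/f = 1/dₒ + 1/dᵢ → 1/dᵢ = 1/191.1 − 1/4510 = 0.0050111 mm⁻¹, so dᵢ ≈ 199.5557 mm.
Magnification m = dᵢ/dₒ = 199.5557/4510 ≈ 0.04425.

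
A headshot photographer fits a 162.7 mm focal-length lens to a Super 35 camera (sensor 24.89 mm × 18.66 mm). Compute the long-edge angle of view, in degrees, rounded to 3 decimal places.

Angle of view α = 2·arctan(w/2f) with w = 24.89 mm and f = 162.7 mm.
w/2f = 0.07649; arctan(0.07649) ≈ 4.3741°, so α ≈ 8.7481°.

8.748°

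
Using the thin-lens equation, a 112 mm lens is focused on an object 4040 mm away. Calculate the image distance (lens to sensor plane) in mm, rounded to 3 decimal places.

1/dᵢ = 1/f − 1/dₒ = 1/112 − 1/4040 = 0.0086810 mm⁻¹.
dᵢ = 1/0.0086810 ≈ 115.1935 mm.

115.193 mm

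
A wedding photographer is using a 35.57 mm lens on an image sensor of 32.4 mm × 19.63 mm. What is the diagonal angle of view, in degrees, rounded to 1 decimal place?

Sensor diagonal = √(32.4² + 19.63²) = √1435.0969 ≈ 37.8827 mm.
Angle of view α = 2·arctan(d/2f) with d = 37.8827 mm and f = 35.57 mm.
d/2f = 0.53251; arctan(0.53251) ≈ 28.0357°, so α ≈ 56.0714°.

56.1°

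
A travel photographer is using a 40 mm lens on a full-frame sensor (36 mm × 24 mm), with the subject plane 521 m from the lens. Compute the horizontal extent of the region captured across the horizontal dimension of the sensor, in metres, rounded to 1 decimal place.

468.9 m

dₒ: 521 m = 521000 mm.
Similar triangles through the lens centre give W/dₒ = w/dᵢ; with 1/f = 1/dₒ + 1/dᵢ this gives W = w·(dₒ − f)/f.
W = 36 mm × (521000 − 40) / 40 = 36 × 13024.0000 ≈ 468864.000 mm = 468.864 m.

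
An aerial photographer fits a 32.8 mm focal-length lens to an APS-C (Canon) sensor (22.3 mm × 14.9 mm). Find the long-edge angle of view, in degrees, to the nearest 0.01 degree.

Angle of view α = 2·arctan(w/2f) with w = 22.3 mm and f = 32.8 mm.
w/2f = 0.33994; arctan(0.33994) ≈ 18.7749°, so α ≈ 37.5498°.

37.55°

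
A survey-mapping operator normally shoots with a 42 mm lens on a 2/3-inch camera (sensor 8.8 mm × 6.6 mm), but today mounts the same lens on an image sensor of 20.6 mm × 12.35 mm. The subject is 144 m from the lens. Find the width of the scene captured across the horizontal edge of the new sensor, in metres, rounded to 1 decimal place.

The focal length stays 42 mm; the relevant sensor dimension is now w = 20.6 mm. Object distance dₒ = 144 m = 144000 mm.
Thin-lens field width W = w·(dₒ − f)/f = 20.6 × (144000 − 42)/42 ≈ 70607.971 mm = 70.608 m.

70.6 m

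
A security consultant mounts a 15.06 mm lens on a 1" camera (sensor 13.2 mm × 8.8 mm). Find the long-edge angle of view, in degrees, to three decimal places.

Angle of view α = 2·arctan(w/2f) with w = 13.2 mm and f = 15.06 mm.
w/2f = 0.43825; arctan(0.43825) ≈ 23.6653°, so α ≈ 47.3306°.

47.331°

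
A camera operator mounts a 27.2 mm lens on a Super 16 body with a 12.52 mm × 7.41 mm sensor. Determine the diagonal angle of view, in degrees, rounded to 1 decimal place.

Sensor diagonal = √(12.52² + 7.41²) = √211.6585 ≈ 14.5485 mm.
Angle of view α = 2·arctan(d/2f) with d = 14.5485 mm and f = 27.2 mm.
d/2f = 0.26744; arctan(0.26744) ≈ 14.9725°, so α ≈ 29.9451°.

29.9°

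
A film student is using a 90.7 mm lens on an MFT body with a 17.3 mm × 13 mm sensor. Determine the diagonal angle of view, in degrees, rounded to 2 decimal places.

13.61°

Sensor diagonal = √(17.3² + 13²) = √468.2900 ≈ 21.6400 mm.
Angle of view α = 2·arctan(d/2f) with d = 21.6400 mm and f = 90.7 mm.
d/2f = 0.11929; arctan(0.11929) ≈ 6.8029°, so α ≈ 13.6058°.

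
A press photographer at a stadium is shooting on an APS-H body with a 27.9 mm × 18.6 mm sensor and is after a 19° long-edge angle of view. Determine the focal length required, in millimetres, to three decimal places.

From α = 2·arctan(w/2f) we get f = w / (2·tan(α/2)).
With w = 27.9 mm and α/2 = 9.5°, tan(α/2) ≈ 0.16734, so f ≈ 27.9 / 0.33469 ≈ 83.3619 mm.

83.362 mm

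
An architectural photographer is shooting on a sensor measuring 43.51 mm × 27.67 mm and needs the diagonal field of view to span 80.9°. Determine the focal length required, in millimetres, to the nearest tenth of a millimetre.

30.2 mm

Sensor diagonal = √(43.51² + 27.67²) = √2658.7490 ≈ 51.5631 mm.
From α = 2·arctan(d/2f) we get f = d / (2·tan(α/2)).
With d = 51.5631 mm and α/2 = 40.45°, tan(α/2) ≈ 0.85257, so f ≈ 51.5631 / 1.70515 ≈ 30.2397 mm.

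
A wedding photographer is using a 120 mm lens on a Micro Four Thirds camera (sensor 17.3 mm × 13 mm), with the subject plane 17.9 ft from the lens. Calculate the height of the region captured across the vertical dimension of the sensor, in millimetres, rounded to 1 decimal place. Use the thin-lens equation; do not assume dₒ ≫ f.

dₒ: 17.9 ft × 304.8 mm/ft = 5455.92 mm.
Similar triangles through the lens centre give W/dₒ = h/dᵢ; with 1/f = 1/dₒ + 1/dᵢ this gives W = h·(dₒ − f)/f.
W = 13 mm × (5455.92 − 120) / 120 = 13 × 44.4660 ≈ 578.058 mm.

578.1 mm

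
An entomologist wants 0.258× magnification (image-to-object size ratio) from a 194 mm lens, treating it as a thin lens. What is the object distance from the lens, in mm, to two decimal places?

With m = dᵢ/dₒ and 1/f = 1/dₒ + 1/dᵢ, substituting dᵢ = m·dₒ gives 1/f = (1 + 1/m)/dₒ, hence dₒ = f·(1 + 1/m).
dₒ = 194 × (1 + 1/0.258) = 194 × 4.87597 ≈ 945.938 mm.

945.94 mm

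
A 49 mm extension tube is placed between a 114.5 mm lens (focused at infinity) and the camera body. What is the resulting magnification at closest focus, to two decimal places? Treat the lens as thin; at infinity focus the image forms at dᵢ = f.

0.43×

The tube moves the image plane from f to f + e, so dᵢ = 114.5 + 49 = 163.5 mm. Focus is achieved when 1/f = 1/dₒ + 1/dᵢ, giving dₒ = 1/(1/f − 1/(f+e)).
Magnification m = dᵢ/dₒ = (f+e)·(1/f − 1/(f+e)) = e/f = 49/114.5 ≈ 0.4279.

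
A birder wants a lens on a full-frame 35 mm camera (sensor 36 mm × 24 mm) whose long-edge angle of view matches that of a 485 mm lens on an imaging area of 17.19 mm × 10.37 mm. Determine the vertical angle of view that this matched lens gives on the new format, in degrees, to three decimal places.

1.354°

Equal long-edge AOV ⇒ f₂ = f₁ · 36/17.19 = 485 × 2.09424 ≈ 1015.7068 mm.
Vertical AOV on the new format = 2·arctan(24 / (2 × 1015.7068)) = 2·arctan(0.01181) ≈ 1.3538°.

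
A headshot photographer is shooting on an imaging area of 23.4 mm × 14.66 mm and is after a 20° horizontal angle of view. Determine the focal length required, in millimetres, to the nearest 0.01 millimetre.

From α = 2·arctan(w/2f) we get f = w / (2·tan(α/2)).
With w = 23.4 mm and α/2 = 10°, tan(α/2) ≈ 0.17633, so f ≈ 23.4 / 0.35265 ≈ 66.3540 mm.

66.35 mm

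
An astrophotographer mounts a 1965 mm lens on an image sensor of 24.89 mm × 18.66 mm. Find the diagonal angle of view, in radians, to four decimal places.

0.0158 rad

Sensor diagonal = √(24.89² + 18.66²) = √967.7077 ≈ 31.1080 mm.
Angle of view α = 2·arctan(d/2f) with d = 31.1080 mm and f = 1965 mm.
d/2f = 0.00792; arctan(0.00792) ≈ 0.0079 rad, so α ≈ 0.0158 rad.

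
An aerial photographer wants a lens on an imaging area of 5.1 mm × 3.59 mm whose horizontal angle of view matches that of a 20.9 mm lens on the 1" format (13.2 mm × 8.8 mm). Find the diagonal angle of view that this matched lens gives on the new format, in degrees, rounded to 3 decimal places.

Equal horizontal AOV ⇒ f₂ = f₁ · 5.1/13.2 = 20.9 × 0.38636 ≈ 8.0750 mm.
Sensor diagonal = √(5.1² + 3.59²) = √38.8981 ≈ 6.2368 mm.
Diagonal AOV on the new format = 2·arctan(6.2368 / (2 × 8.0750)) = 2·arctan(0.38618) ≈ 42.2313°.

42.231°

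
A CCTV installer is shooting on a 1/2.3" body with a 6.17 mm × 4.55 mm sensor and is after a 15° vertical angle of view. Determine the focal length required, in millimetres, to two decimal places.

17.28 mm

From α = 2·arctan(h/2f) we get f = h / (2·tan(α/2)).
With h = 4.55 mm and α/2 = 7.5°, tan(α/2) ≈ 0.13165, so f ≈ 4.55 / 0.26330 ≈ 17.2803 mm.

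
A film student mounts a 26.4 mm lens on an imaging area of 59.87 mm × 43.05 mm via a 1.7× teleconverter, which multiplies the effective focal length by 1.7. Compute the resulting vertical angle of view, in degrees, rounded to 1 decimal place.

51.2°

Effective focal length f = 26.4 × 1.7 = 44.88 mm.
α = 2·arctan(43.05 / (2 × 44.88)) = 2·arctan(0.47961) ≈ 51.2459°.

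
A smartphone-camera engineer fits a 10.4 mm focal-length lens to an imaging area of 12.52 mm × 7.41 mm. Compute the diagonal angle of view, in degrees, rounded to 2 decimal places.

69.94°

Sensor diagonal = √(12.52² + 7.41²) = √211.6585 ≈ 14.5485 mm.
Angle of view α = 2·arctan(d/2f) with d = 14.5485 mm and f = 10.4 mm.
d/2f = 0.69945; arctan(0.69945) ≈ 34.9707°, so α ≈ 69.9415°.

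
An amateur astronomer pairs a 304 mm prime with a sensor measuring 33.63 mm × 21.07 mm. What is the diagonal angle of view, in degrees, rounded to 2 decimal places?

Sensor diagonal = √(33.63² + 21.07²) = √1574.9218 ≈ 39.6853 mm.
Angle of view α = 2·arctan(d/2f) with d = 39.6853 mm and f = 304 mm.
d/2f = 0.06527; arctan(0.06527) ≈ 3.7345°, so α ≈ 7.4690°.

7.47°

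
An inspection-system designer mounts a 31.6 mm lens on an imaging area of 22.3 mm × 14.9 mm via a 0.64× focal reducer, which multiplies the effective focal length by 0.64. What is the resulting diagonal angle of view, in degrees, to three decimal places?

Effective focal length f = 31.6 × 0.64 = 20.224 mm.
Sensor diagonal = √(22.3² + 14.9²) = √719.3000 ≈ 26.8198 mm.
α = 2·arctan(26.820 / (2 × 20.224)) = 2·arctan(0.66307) ≈ 67.0942°.

67.094°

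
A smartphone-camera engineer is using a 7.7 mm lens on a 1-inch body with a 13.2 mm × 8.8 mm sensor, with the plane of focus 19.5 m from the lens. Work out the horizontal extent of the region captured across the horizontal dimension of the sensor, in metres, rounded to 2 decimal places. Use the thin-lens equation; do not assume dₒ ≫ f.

dₒ: 19.5 m = 19500 mm.
Similar triangles through the lens centre give W/dₒ = w/dᵢ; with 1/f = 1/dₒ + 1/dᵢ this gives W = w·(dₒ − f)/f.
W = 13.2 mm × (19500 − 7.7) / 7.7 = 13.2 × 2531.4675 ≈ 33415.371 mm = 33.4154 m.

33.42 m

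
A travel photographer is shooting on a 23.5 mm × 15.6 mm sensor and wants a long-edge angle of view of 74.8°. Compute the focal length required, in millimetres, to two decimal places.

15.37 mm

From α = 2·arctan(w/2f) we get f = w / (2·tan(α/2)).
With w = 23.5 mm and α/2 = 37.4°, tan(α/2) ≈ 0.76456, so f ≈ 23.5 / 1.52912 ≈ 15.3684 mm.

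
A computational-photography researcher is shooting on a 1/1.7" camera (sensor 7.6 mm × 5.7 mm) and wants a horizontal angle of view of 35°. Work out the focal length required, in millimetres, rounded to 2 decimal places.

From α = 2·arctan(w/2f) we get f = w / (2·tan(α/2)).
With w = 7.6 mm and α/2 = 17.5°, tan(α/2) ≈ 0.31530, so f ≈ 7.6 / 0.63060 ≈ 12.0521 mm.

12.05 mm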